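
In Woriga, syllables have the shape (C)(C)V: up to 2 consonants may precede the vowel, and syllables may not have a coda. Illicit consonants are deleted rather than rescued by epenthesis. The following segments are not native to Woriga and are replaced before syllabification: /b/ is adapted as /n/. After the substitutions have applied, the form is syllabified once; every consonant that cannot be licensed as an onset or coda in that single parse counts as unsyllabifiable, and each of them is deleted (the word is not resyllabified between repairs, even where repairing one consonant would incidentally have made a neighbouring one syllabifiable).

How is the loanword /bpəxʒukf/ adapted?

npəxʒu

Substitution: /b/ → /n/, giving /npəxʒukf/.
The consonants /k/, /f/ cannot be parsed into a legal (C)(C)V syllable (no codas are permitted; onsets may contain at most 2 consonants).
Deletion applies to /k/, /f/.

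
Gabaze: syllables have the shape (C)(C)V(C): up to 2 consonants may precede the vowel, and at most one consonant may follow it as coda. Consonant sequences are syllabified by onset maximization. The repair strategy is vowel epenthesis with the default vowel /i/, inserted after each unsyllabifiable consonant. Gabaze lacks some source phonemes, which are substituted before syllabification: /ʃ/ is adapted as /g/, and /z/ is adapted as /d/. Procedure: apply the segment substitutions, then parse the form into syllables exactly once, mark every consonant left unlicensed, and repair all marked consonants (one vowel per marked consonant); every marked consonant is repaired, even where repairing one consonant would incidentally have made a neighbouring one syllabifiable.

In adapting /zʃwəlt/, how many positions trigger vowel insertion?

After substitution the input is /dgwəlt/.
The unsyllabifiable consonants are /d/, /t/; each receives one epenthetic vowel.

2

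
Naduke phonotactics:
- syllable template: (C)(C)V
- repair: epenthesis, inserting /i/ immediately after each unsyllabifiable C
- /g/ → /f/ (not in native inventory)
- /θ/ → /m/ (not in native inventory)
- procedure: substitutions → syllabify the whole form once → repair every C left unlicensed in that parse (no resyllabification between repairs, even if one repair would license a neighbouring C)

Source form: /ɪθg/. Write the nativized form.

Substitution: /θ/ → /m/, /g/ → /f/, giving /ɪmf/.
Under (C)(C)V, the unsyllabifiable consonants are /m/, /f/ (no codas are permitted; onsets may contain at most 2 consonants).
Epenthesis after each stranded consonant: /m/ → /mi/, /f/ → /fi/.

ɪmifi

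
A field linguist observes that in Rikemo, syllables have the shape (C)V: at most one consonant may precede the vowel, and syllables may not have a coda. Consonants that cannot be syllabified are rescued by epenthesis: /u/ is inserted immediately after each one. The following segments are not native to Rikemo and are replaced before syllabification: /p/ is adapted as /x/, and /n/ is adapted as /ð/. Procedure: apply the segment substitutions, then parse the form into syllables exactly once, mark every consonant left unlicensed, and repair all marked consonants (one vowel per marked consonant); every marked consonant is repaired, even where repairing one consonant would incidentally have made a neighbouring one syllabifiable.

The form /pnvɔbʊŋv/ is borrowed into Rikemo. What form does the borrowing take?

Substitution: /p/ → /x/, /n/ → /ð/, giving /xðvɔbʊŋv/.
The consonants /x/, /ð/, /ŋ/, /v/ cannot be parsed into a legal (C)V syllable (no codas are permitted; onsets are limited to one consonant).
Each unlicensed consonant becomes the onset of a new syllable: /x/ → /xu/, /ð/ → /ðu/, /ŋ/ → /ŋu/, /v/ → /vu/.

xuðuvɔbʊŋuvu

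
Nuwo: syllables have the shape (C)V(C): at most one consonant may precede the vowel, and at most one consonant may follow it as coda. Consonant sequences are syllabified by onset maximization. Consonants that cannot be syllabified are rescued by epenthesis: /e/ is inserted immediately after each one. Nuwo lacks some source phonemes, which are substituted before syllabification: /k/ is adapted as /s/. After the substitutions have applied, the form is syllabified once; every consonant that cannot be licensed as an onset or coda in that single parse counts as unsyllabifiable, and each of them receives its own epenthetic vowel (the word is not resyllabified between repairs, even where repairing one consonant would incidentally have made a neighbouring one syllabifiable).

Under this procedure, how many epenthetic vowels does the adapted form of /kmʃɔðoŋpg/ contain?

4

After substitution the input is /smʃɔðoŋpg/.
The unsyllabifiable consonants are /s/, /m/, /p/, /g/; each receives one epenthetic vowel.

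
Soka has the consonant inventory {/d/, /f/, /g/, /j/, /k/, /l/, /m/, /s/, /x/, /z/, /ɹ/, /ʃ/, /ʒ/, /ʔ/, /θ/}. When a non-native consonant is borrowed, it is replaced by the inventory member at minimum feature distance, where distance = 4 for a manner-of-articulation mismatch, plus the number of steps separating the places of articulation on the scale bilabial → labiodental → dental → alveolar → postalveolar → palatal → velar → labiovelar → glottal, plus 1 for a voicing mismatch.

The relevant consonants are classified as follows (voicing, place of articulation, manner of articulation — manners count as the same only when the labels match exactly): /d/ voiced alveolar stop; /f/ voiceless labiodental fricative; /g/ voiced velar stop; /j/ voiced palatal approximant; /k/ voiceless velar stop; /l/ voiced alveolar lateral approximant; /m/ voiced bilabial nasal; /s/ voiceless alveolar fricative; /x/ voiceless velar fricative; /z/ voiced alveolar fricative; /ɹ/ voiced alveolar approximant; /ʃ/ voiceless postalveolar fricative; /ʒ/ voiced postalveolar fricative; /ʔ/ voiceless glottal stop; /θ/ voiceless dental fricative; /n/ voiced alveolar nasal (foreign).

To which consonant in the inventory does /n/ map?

/m/ is closest: same manner (nasal), place distance 3 (alveolar→bilabial), same voicing; total 3. Next closest is /d/ at distance 4.

m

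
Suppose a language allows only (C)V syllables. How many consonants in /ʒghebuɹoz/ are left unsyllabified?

3

Under (C)V, the unsyllabifiable consonants are /ʒ/, /g/, /z/ (no codas are permitted; onsets are limited to one consonant).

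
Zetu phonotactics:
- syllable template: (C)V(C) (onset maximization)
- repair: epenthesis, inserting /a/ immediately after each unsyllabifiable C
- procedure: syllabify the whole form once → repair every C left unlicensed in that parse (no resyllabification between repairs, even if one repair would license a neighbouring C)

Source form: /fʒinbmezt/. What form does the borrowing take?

faʒinbamezta

Under (C)V(C), the unsyllabifiable consonants are /f/, /b/, /t/ (at most one coda consonant is licensed; onsets are limited to one consonant).
Each unlicensed consonant becomes the onset of a new syllable: /f/ → /fa/, /b/ → /ba/, /t/ → /ta/.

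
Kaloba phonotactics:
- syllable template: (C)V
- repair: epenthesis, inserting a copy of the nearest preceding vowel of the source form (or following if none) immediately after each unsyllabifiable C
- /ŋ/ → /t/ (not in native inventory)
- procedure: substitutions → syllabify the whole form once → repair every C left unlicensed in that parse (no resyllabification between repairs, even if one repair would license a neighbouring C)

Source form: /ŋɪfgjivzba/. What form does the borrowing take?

tɪfɪgɪjiviziba

Substitution: /ŋ/ → /t/, giving /tɪfgjivzba/.
Syllabifying with onset maximization leaves /f/, /g/, /v/, /z/ stranded (no codas are permitted; onsets are limited to one consonant).
Epenthesis after each stranded consonant: /f/ → /fɪ/, /g/ → /gɪ/, /v/ → /vi/, /z/ → /zi/.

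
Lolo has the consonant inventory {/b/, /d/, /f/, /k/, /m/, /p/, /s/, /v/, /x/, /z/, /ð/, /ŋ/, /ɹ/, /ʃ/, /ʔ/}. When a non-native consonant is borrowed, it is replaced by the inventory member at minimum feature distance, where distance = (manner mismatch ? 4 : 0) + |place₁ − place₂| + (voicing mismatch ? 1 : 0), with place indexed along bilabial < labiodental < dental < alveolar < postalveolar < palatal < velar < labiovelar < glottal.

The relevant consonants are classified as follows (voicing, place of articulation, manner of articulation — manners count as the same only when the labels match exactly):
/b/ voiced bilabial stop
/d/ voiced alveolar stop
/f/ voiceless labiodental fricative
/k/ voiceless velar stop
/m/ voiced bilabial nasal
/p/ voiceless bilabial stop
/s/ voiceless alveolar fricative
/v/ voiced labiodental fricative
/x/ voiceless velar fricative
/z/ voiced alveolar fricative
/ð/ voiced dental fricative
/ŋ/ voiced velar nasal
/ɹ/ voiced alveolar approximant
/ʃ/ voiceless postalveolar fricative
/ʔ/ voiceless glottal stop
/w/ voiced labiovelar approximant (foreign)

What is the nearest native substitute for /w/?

ɹ

/ɹ/ is closest: same manner (approximant), place distance 4 (labiovelar→alveolar), same voicing; total 4. Next closest is /ŋ/ at distance 5.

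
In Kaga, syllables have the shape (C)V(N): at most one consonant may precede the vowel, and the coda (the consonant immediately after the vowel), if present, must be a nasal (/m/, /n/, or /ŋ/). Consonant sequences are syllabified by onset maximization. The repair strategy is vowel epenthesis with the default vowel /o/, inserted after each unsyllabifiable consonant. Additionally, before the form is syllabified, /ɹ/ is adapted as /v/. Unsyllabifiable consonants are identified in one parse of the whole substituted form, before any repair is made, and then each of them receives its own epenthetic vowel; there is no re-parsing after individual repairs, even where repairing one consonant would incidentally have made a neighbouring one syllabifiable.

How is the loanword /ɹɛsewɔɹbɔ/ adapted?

vɛsewɔvobɔ

Substitution: /ɹ/ → /v/, giving /vɛsewɔvbɔ/.
Under (C)V(N), the unsyllabifiable consonants are /v/ (only a nasal (/m/, /n/, or /ŋ/) is licensed in coda position; onsets are limited to one consonant).
Inserting the epenthetic vowel yields /v/ → /vo/.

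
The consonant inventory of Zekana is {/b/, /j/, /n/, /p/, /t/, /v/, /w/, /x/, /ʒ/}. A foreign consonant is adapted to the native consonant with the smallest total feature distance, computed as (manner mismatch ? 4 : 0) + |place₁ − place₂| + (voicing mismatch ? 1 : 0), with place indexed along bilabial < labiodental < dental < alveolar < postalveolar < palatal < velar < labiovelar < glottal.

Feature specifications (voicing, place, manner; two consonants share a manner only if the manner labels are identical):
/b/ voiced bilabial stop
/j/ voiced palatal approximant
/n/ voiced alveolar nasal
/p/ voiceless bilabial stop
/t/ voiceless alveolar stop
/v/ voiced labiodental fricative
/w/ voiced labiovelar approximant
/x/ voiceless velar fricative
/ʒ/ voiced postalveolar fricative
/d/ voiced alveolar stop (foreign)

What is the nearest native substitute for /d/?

/t/ is closest: same manner (stop), place distance 0 (alveolar→alveolar), voicing differs (+1); total 1. Next closest is /b/ at distance 3.

t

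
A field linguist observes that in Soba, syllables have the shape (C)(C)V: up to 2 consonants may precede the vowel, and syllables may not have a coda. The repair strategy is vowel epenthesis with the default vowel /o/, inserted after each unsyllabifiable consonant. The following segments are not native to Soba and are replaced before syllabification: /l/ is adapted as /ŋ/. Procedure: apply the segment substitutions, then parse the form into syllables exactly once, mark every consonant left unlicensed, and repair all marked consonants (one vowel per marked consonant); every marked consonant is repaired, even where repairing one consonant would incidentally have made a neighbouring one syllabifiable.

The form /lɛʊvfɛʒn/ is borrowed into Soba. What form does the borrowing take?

Substitution: /l/ → /ŋ/, giving /ŋɛʊvfɛʒn/.
Syllabifying with onset maximization leaves /ʒ/, /n/ stranded (no codas are permitted; onsets may contain at most 2 consonants).
Inserting the epenthetic vowel yields /ʒ/ → /ʒo/, /n/ → /no/.

ŋɛʊvfɛʒono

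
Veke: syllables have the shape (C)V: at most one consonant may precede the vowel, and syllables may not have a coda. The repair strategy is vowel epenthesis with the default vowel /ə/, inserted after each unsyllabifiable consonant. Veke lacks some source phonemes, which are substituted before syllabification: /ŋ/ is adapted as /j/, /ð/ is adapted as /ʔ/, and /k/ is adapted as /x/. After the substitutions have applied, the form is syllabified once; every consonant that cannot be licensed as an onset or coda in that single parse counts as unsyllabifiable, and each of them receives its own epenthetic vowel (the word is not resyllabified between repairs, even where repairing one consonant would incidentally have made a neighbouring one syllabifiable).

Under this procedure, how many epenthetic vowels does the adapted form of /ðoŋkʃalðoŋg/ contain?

5

After substitution the input is /ʔojxʃalʔojg/.
The unsyllabifiable consonants are /j/, /x/, /l/, /j/, /g/; each receives one epenthetic vowel.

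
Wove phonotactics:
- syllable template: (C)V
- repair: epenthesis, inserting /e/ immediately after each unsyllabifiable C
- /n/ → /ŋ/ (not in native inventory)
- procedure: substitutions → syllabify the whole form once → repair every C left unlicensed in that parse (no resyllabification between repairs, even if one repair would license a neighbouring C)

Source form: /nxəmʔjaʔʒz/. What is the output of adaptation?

Substitution: /n/ → /ŋ/, giving /ŋxəmʔjaʔʒz/.
The consonants /ŋ/, /m/, /ʔ/, /ʔ/, /ʒ/, /z/ cannot be parsed into a legal (C)V syllable (no codas are permitted; onsets are limited to one consonant).
Each unlicensed consonant becomes the onset of a new syllable: /ŋ/ → /ŋe/, /m/ → /me/, /ʔ/ → /ʔe/, /ʔ/ → /ʔe/, /ʒ/ → /ʒe/, /z/ → /ze/.

ŋexəmeʔejaʔeʒeze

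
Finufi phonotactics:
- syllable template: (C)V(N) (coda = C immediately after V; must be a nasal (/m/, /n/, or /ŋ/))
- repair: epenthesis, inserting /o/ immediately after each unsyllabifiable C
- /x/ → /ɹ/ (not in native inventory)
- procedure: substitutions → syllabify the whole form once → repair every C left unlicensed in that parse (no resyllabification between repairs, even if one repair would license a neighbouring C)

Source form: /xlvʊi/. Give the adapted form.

Substitution: /x/ → /ɹ/, giving /ɹlvʊi/.
Syllabifying with onset maximization leaves /ɹ/, /l/ stranded (only a nasal (/m/, /n/, or /ŋ/) is licensed in coda position; onsets are limited to one consonant).
Epenthesis after each stranded consonant: /ɹ/ → /ɹo/, /l/ → /lo/.

ɹolovʊi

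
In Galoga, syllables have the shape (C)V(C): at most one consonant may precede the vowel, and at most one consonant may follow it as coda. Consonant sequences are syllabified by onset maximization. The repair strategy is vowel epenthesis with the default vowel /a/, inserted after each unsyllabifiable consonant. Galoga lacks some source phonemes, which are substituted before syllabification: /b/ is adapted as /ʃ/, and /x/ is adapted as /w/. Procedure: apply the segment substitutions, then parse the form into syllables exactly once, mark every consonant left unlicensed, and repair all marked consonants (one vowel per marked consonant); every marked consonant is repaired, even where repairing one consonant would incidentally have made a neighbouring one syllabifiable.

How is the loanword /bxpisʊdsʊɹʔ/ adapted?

Substitution: /b/ → /ʃ/, /x/ → /w/, giving /ʃwpisʊdsʊɹʔ/.
Syllabifying with onset maximization leaves /ʃ/, /w/, /ʔ/ stranded (at most one coda consonant is licensed; onsets are limited to one consonant).
Inserting the epenthetic vowel yields /ʃ/ → /ʃa/, /w/ → /wa/, /ʔ/ → /ʔa/.

ʃawapisʊdsʊɹʔa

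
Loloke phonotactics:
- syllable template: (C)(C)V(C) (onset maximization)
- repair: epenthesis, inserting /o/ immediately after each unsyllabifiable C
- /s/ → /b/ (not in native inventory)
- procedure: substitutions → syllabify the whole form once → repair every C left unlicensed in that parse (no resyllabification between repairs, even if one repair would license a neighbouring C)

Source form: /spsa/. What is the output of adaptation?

Substitution: /s/ → /b/, giving /bpba/.
Under (C)(C)V(C), the unsyllabifiable consonants are /b/ (at most one coda consonant is licensed; onsets may contain at most 2 consonants).
Each unlicensed consonant becomes the onset of a new syllable: /b/ → /bo/.

bopba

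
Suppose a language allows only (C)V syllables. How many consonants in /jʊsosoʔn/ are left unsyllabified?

Syllabifying with onset maximization leaves /ʔ/, /n/ stranded (no codas are permitted; onsets are limited to one consonant).

2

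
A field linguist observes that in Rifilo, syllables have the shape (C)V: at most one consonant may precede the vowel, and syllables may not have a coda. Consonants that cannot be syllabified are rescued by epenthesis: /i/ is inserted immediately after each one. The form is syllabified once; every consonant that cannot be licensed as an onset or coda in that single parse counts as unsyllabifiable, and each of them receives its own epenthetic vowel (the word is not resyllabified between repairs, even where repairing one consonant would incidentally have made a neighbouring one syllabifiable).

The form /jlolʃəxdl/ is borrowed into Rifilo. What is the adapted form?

jiloliʃəxidili

Syllabifying with onset maximization leaves /j/, /l/, /x/, /d/, /l/ stranded (no codas are permitted; onsets are limited to one consonant).
Inserting the epenthetic vowel yields /j/ → /ji/, /l/ → /li/, /x/ → /xi/, /d/ → /di/, /l/ → /li/.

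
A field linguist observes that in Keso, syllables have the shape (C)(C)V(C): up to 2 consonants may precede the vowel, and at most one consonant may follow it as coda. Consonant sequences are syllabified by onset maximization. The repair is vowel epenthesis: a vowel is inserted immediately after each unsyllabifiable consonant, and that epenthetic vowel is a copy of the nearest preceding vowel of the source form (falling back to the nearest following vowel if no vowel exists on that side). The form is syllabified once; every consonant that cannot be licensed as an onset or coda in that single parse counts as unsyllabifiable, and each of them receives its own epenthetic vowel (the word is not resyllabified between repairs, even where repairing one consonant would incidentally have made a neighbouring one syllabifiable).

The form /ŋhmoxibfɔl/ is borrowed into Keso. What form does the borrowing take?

Syllabifying with onset maximization leaves /ŋ/ stranded (at most one coda consonant is licensed; onsets may contain at most 2 consonants).
Epenthesis after each stranded consonant: /ŋ/ → /ŋo/.

ŋohmoxibfɔl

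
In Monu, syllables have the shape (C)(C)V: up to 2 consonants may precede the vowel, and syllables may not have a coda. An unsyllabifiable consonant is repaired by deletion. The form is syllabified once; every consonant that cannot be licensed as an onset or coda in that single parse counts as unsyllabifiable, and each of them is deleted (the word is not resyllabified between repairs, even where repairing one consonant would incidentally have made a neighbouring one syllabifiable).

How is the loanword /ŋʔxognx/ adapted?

Under (C)(C)V, the unsyllabifiable consonants are /ŋ/, /g/, /n/, /x/ (no codas are permitted; onsets may contain at most 2 consonants).
Deletion applies to /ŋ/, /g/, /n/, /x/.

ʔxo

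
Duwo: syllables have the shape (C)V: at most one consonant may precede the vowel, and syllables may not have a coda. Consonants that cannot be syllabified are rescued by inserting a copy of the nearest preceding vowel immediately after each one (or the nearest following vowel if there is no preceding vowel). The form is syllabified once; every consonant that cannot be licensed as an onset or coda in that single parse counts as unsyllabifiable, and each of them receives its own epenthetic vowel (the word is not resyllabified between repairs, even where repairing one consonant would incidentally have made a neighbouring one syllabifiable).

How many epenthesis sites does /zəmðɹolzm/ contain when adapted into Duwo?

The unsyllabifiable consonants are /m/, /ð/, /l/, /z/, /m/; each receives one epenthetic vowel.

5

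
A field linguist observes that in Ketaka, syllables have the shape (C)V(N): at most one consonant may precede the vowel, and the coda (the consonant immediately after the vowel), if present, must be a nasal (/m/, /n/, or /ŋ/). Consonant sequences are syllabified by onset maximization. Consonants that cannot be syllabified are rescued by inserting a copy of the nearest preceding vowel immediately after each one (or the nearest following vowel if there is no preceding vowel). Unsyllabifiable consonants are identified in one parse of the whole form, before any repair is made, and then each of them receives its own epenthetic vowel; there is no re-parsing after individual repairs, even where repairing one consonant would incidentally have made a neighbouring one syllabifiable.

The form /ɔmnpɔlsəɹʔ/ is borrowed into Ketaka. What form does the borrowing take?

Under (C)V(N), the unsyllabifiable consonants are /n/, /l/, /ɹ/, /ʔ/ (only a nasal (/m/, /n/, or /ŋ/) is licensed in coda position; onsets are limited to one consonant).
Inserting the epenthetic vowel yields /n/ → /nɔ/, /l/ → /lɔ/, /ɹ/ → /ɹə/, /ʔ/ → /ʔə/.

ɔmnɔpɔlɔsəɹəʔə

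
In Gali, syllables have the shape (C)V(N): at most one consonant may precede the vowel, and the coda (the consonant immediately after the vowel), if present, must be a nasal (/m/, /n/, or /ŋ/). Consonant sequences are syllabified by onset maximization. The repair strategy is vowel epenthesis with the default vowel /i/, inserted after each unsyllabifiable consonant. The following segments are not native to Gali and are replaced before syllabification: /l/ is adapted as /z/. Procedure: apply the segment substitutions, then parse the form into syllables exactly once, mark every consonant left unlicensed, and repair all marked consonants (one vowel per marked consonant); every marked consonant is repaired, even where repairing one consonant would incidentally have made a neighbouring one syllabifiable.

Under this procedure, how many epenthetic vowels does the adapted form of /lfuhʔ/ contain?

3

After substitution the input is /zfuhʔ/.
The unsyllabifiable consonants are /z/, /h/, /ʔ/; each receives one epenthetic vowel.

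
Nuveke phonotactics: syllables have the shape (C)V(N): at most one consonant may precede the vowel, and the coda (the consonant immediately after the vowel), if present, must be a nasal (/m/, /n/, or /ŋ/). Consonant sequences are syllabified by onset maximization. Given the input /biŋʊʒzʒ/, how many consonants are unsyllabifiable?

3

Syllabifying with onset maximization leaves /ʒ/, /z/, /ʒ/ stranded (only a nasal (/m/, /n/, or /ŋ/) is licensed in coda position; onsets are limited to one consonant).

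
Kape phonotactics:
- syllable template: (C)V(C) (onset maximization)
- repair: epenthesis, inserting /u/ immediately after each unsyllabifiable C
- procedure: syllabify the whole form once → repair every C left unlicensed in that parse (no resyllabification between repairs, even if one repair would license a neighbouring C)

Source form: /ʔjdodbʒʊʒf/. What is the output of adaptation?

Under (C)V(C), the unsyllabifiable consonants are /ʔ/, /j/, /b/, /f/ (at most one coda consonant is licensed; onsets are limited to one consonant).
Epenthesis after each stranded consonant: /ʔ/ → /ʔu/, /j/ → /ju/, /b/ → /bu/, /f/ → /fu/.

ʔujudodbuʒʊʒfu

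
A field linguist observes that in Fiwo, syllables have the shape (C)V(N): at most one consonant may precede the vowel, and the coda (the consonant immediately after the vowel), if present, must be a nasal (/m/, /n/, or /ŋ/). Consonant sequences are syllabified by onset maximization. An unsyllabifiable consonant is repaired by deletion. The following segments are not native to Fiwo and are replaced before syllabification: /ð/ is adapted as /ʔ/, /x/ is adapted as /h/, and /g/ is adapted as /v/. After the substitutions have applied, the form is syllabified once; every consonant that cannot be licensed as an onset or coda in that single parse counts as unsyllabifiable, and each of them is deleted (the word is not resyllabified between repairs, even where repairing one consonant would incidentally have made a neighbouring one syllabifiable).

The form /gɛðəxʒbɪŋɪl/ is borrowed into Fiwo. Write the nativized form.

Substitution: /g/ → /v/, /ð/ → /ʔ/, /x/ → /h/, giving /vɛʔəhʒbɪŋɪl/.
Syllabifying with onset maximization leaves /h/, /ʒ/, /l/ stranded (only a nasal (/m/, /n/, or /ŋ/) is licensed in coda position; onsets are limited to one consonant).
Deleting the stranded consonants removes /h/, /ʒ/, /l/.

vɛʔəbɪŋɪ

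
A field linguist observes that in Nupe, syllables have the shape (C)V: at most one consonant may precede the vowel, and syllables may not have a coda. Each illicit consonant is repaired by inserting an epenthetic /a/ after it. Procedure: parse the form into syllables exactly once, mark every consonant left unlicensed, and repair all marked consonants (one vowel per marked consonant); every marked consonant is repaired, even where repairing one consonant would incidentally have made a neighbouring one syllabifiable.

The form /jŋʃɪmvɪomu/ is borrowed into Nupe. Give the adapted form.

Syllabifying with onset maximization leaves /j/, /ŋ/, /m/ stranded (no codas are permitted; onsets are limited to one consonant).
Inserting the epenthetic vowel yields /j/ → /ja/, /ŋ/ → /ŋa/, /m/ → /ma/.

jaŋaʃɪmavɪomu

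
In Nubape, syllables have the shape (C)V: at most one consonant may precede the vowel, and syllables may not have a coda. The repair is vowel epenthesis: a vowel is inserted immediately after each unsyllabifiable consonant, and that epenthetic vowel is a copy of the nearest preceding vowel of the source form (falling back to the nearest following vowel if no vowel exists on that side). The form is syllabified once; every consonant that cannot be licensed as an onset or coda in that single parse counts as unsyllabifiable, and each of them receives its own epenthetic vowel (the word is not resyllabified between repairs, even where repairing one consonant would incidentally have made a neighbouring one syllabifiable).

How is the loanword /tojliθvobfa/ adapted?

Under (C)V, the unsyllabifiable consonants are /j/, /θ/, /b/ (no codas are permitted; onsets are limited to one consonant).
Each unlicensed consonant becomes the onset of a new syllable: /j/ → /jo/, /θ/ → /θi/, /b/ → /bo/.

tojoliθivobofa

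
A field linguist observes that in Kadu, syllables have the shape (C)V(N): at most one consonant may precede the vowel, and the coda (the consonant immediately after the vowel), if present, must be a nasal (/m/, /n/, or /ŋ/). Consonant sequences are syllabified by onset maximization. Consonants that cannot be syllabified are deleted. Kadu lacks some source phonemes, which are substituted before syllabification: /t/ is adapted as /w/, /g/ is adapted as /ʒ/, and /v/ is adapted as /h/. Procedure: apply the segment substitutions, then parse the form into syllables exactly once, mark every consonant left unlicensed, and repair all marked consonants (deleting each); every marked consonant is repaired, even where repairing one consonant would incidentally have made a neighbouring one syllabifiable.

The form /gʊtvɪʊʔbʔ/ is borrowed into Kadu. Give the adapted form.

Substitution: /g/ → /ʒ/, /t/ → /w/, /v/ → /h/, giving /ʒʊwhɪʊʔbʔ/.
The consonants /w/, /ʔ/, /b/, /ʔ/ cannot be parsed into a legal (C)V(N) syllable (only a nasal (/m/, /n/, or /ŋ/) is licensed in coda position; onsets are limited to one consonant).
Deletion applies to /w/, /ʔ/, /b/, /ʔ/.

ʒʊhɪʊ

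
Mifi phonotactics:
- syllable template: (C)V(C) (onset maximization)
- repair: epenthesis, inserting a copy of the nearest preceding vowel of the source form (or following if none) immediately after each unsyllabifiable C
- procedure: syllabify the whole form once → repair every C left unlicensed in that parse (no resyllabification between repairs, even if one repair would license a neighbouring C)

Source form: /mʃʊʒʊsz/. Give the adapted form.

Under (C)V(C), the unsyllabifiable consonants are /m/, /z/ (at most one coda consonant is licensed; onsets are limited to one consonant).
Inserting the epenthetic vowel yields /m/ → /mʊ/, /z/ → /zʊ/.

mʊʃʊʒʊszʊ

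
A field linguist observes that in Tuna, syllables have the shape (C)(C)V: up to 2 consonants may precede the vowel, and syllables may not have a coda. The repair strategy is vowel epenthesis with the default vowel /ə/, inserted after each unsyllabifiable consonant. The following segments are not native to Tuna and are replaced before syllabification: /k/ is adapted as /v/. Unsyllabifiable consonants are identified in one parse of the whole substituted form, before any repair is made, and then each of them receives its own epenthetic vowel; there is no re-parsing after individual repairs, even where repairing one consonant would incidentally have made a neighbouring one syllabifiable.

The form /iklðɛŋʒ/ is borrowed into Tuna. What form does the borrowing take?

Substitution: /k/ → /v/, giving /ivlðɛŋʒ/.
Under (C)(C)V, the unsyllabifiable consonants are /v/, /ŋ/, /ʒ/ (no codas are permitted; onsets may contain at most 2 consonants).
Each unlicensed consonant becomes the onset of a new syllable: /v/ → /və/, /ŋ/ → /ŋə/, /ʒ/ → /ʒə/.

ivəlðɛŋəʒə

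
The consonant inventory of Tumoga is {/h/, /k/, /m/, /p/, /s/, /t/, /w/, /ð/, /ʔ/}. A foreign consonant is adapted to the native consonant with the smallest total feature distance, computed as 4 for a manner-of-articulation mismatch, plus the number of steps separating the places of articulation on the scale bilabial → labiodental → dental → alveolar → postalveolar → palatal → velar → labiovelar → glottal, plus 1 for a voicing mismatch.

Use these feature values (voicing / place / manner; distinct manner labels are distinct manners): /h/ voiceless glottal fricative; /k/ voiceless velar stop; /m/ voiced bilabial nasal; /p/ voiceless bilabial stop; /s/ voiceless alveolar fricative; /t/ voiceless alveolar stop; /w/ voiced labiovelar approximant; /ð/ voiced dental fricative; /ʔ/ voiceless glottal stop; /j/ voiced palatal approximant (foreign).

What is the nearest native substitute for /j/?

w

/w/ is closest: same manner (approximant), place distance 2 (palatal→labiovelar), same voicing; total 2. Next closest is /k/ at distance 6.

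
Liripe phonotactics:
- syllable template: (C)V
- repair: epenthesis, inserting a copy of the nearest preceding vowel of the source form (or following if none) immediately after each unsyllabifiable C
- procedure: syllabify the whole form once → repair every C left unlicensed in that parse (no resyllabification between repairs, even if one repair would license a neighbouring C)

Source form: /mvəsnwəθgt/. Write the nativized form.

Under (C)V, the unsyllabifiable consonants are /m/, /s/, /n/, /θ/, /g/, /t/ (no codas are permitted; onsets are limited to one consonant).
Inserting the epenthetic vowel yields /m/ → /mə/, /s/ → /sə/, /n/ → /nə/, /θ/ → /θə/, /g/ → /gə/, /t/ → /tə/.

məvəsənəwəθəgətə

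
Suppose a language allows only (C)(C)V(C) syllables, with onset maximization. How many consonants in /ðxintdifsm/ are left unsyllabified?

Syllabifying with onset maximization leaves /s/, /m/ stranded (at most one coda consonant is licensed; onsets may contain at most 2 consonants).

2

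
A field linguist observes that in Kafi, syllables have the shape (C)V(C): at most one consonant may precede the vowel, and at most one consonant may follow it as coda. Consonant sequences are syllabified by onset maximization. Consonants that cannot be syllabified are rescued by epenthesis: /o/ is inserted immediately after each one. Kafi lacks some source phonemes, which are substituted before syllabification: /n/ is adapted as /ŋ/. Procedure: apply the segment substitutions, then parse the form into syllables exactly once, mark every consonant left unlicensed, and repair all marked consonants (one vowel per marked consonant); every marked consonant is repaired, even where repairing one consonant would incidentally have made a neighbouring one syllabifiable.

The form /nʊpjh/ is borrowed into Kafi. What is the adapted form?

ŋʊpjoho

Substitution: /n/ → /ŋ/, giving /ŋʊpjh/.
The consonants /j/, /h/ cannot be parsed into a legal (C)V(C) syllable (at most one coda consonant is licensed; onsets are limited to one consonant).
Each unlicensed consonant becomes the onset of a new syllable: /j/ → /jo/, /h/ → /ho/.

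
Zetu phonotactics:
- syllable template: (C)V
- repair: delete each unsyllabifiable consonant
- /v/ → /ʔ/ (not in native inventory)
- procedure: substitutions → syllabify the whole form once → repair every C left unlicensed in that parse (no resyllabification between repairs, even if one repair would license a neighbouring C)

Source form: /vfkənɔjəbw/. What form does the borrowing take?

kənɔjə

Substitution: /v/ → /ʔ/, giving /ʔfkənɔjəbw/.
The consonants /ʔ/, /f/, /b/, /w/ cannot be parsed into a legal (C)V syllable (no codas are permitted; onsets are limited to one consonant).
Deleting the stranded consonants removes /ʔ/, /f/, /b/, /w/.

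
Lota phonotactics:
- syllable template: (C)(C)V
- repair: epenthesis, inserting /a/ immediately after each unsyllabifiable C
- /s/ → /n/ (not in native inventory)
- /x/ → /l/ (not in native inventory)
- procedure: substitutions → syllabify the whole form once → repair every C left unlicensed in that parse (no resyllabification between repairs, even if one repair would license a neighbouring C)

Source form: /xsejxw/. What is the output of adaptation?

lnejalawa

Substitution: /x/ → /l/, /s/ → /n/, giving /lnejlw/.
The consonants /j/, /l/, /w/ cannot be parsed into a legal (C)(C)V syllable (no codas are permitted; onsets may contain at most 2 consonants).
Epenthesis after each stranded consonant: /j/ → /ja/, /l/ → /la/, /w/ → /wa/.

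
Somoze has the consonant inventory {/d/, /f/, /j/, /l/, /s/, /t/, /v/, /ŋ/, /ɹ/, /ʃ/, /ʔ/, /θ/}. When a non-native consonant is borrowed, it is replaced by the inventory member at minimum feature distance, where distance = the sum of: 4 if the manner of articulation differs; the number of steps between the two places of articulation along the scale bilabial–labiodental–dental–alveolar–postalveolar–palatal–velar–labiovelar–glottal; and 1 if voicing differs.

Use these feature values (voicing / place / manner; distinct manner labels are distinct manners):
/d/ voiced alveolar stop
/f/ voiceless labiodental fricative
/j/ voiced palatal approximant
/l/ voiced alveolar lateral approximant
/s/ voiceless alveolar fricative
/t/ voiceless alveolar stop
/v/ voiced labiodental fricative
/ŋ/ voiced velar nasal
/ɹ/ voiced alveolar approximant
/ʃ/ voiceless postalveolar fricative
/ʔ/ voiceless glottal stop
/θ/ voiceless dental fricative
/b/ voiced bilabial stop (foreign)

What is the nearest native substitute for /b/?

/d/ is closest: same manner (stop), place distance 3 (bilabial→alveolar), same voicing; total 3. Next closest is /t/ at distance 4.

d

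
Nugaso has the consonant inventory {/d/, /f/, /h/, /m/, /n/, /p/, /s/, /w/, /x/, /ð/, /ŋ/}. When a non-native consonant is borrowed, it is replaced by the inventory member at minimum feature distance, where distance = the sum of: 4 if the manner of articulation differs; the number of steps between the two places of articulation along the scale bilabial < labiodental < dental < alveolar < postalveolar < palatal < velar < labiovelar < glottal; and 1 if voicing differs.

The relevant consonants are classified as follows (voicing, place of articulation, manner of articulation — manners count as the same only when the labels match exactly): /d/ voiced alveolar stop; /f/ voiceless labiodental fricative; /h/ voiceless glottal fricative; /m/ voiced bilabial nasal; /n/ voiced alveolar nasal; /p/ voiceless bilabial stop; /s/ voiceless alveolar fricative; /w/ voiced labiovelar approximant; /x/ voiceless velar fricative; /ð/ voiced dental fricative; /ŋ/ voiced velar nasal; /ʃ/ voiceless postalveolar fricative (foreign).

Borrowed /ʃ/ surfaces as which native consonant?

/s/ is closest: same manner (fricative), place distance 1 (postalveolar→alveolar), same voicing; total 1. Next closest is /x/ at distance 2.

s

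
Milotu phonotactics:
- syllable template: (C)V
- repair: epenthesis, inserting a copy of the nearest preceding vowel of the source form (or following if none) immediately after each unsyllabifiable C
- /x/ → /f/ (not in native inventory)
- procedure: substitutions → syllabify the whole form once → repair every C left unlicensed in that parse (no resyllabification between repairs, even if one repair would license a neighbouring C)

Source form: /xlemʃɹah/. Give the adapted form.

felemeʃeɹaha

Substitution: /x/ → /f/, giving /flemʃɹah/.
The consonants /f/, /m/, /ʃ/, /h/ cannot be parsed into a legal (C)V syllable (no codas are permitted; onsets are limited to one consonant).
Inserting the epenthetic vowel yields /f/ → /fe/, /m/ → /me/, /ʃ/ → /ʃe/, /h/ → /ha/.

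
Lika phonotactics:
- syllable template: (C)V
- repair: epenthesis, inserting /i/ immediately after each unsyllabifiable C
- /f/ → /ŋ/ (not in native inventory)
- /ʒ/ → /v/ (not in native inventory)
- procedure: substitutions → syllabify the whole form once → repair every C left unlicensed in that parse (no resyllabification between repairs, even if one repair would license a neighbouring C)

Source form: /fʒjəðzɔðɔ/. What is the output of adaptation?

ŋivijəðizɔðɔ

Substitution: /f/ → /ŋ/, /ʒ/ → /v/, giving /ŋvjəðzɔðɔ/.
Syllabifying with onset maximization leaves /ŋ/, /v/, /ð/ stranded (no codas are permitted; onsets are limited to one consonant).
Epenthesis after each stranded consonant: /ŋ/ → /ŋi/, /v/ → /vi/, /ð/ → /ði/.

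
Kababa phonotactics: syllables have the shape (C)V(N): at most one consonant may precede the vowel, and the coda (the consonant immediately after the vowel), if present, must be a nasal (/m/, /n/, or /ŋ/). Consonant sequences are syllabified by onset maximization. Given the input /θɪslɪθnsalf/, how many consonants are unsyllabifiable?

5

Syllabifying with onset maximization leaves /s/, /θ/, /n/, /l/, /f/ stranded (only a nasal (/m/, /n/, or /ŋ/) is licensed in coda position; onsets are limited to one consonant).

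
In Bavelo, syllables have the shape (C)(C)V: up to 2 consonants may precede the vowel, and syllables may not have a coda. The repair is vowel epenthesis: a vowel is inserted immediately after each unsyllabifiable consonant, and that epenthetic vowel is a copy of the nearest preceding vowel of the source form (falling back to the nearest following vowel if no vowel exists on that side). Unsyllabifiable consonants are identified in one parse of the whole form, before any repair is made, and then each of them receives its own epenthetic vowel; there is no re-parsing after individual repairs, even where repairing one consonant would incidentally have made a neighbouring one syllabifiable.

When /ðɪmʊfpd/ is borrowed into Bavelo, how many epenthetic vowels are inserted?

3

The unsyllabifiable consonants are /f/, /p/, /d/; each receives one epenthetic vowel.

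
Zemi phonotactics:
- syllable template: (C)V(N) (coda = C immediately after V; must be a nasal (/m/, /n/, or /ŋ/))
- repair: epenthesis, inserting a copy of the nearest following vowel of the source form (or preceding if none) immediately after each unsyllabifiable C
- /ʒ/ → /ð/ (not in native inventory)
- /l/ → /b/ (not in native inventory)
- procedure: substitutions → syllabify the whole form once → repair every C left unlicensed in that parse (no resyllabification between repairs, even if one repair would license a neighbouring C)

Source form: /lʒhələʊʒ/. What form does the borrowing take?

bəðəhəbəʊðʊ

Substitution: /l/ → /b/, /ʒ/ → /ð/, giving /bðhəbəʊð/.
Under (C)V(N), the unsyllabifiable consonants are /b/, /ð/, /ð/ (only a nasal (/m/, /n/, or /ŋ/) is licensed in coda position; onsets are limited to one consonant).
Inserting the epenthetic vowel yields /b/ → /bə/, /ð/ → /ðə/, /ð/ → /ðʊ/.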